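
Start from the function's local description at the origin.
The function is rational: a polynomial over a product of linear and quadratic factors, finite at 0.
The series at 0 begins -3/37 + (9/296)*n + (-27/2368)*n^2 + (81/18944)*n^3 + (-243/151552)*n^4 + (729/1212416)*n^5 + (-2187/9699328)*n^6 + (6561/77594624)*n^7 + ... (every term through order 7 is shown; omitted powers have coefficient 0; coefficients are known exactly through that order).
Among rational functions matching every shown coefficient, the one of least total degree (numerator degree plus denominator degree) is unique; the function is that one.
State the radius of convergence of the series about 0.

No rational of total degree below 1 reproduces all 8 coefficients; solving the [0/1] Pade equations on them gives f(n) = -8/(37*(n + 8/3)), whose expansion matches every shown term.
Denominator factor (n + 8/3): pole of order 1 at -8/3, modulus 8/3.
The radius of convergence is the smallest modulus among the singular points: 8/3.

The radius of convergence is 8/3.


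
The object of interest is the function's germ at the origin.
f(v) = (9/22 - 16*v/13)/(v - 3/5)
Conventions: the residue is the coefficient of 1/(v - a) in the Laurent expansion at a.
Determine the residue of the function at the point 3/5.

The residue is -471/1430.

At the order-1 pole 3/5 set g(v) = (v - (3/5))*f(v) = 9/22 - 16*v/13.
Simple pole: residue = g(a) at a = 3/5, which is -471/1430.


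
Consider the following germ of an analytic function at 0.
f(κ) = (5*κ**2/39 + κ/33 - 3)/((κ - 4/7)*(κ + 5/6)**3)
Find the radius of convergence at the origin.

Denominator factor (κ + 5/6)^3: pole of order 3 at -5/6, modulus 5/6.
Denominator factor (κ - 4/7): pole of order 1 at 4/7, modulus 4/7.
The radius of convergence is the smallest modulus among the singular points: 4/7.

The radius of convergence is 4/7.


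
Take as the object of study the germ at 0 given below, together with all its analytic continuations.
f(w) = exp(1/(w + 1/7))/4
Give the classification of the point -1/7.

The point is an essential singularity.

The exponent 1/(w - (-1/7)) has a pole at -1/7, so exp(1/(w - (-1/7))) takes every nonzero value near it: an essential singularity (not a pole of any order).


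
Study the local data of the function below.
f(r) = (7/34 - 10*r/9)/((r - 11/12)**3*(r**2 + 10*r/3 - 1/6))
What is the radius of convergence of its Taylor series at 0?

Denominator factor (r**2 + 10*r/3 - 1/6): discriminant 106/9, real irrational roots -5/3 + (1/6)*sqrt(106) and -5/3 - (1/6)*sqrt(106); poles of order 1, moduli -5/3 + (1/6)*sqrt(106) and 5/3 + (1/6)*sqrt(106).
Denominator factor (r - 11/12)^3: pole of order 3 at 11/12, modulus 11/12.
The radius of convergence is the smallest modulus among the singular points: -5/3 + (1/6)*sqrt(106).

The radius of convergence is -5/3 + (1/6)*sqrt(106).


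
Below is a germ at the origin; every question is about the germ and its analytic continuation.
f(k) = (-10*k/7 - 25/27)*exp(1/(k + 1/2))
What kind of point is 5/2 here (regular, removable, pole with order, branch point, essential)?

There is no denominator, hence no pole anywhere.
The essential point of exp(1/(k - (-1/2))) is -1/2, not 5/2.
So the germ continues analytically to 5/2.

The point is a regular point.


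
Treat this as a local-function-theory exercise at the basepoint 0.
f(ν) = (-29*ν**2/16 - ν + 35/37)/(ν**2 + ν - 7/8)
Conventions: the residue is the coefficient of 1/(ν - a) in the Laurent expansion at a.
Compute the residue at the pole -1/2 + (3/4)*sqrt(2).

The factor ν**2 + ν - 7/8 splits as (ν - a)(ν - a') with a = -1/2 + (3/4)*sqrt(2), a' = -1/2 - (3/4)*sqrt(2). At the order-1 pole a set g(ν) = (ν - a)*f(ν) = [-29*ν**2/16 - ν + 35/37] / (ν - a').
Simple pole: residue = g(a) at a = -1/2 + (3/4)*sqrt(2), which is 13/32 - (4955/14208)*sqrt(2).

The residue is 13/32 - (4955/14208)*sqrt(2).


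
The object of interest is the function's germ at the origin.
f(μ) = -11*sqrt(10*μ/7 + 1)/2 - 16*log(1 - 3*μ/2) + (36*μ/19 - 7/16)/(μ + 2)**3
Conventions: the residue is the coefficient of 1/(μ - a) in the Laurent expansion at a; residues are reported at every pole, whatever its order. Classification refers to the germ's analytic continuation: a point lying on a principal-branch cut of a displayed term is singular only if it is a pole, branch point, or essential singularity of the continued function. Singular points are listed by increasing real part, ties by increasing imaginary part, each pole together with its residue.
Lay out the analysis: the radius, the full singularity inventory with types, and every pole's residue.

Denominator factor (μ + 2)^3: pole of order 3 at -2, modulus 2.
Branch term (-11/2)*sqrt(1 - μ/(-7/10)): its argument vanishes at μ = -7/10, a square-root branch point, modulus 7/10.
Branch term (-16)*log(1 - μ/(2/3)): its argument vanishes at μ = 2/3, a logarithmic branch point, modulus 2/3.
The radius of convergence is the smallest modulus among the singular points: 2/3.
The branch terms are analytic at -2 and contribute nothing to the residue; only the rational part matters.
At the order-3 pole -2 set g(μ) = (μ - (-2))^3*(rational part) = 36*μ/19 - 7/16.
Order-3 pole: residue = g''(a)/2; g''(-2) = 0, so the residue is 0.
List the singular points by increasing real part (a conjugate pair: the negative imaginary part first).

Radius of convergence at 0: 2/3.
At -2: a pole of order 3; residue 0.
At -7/10: an algebraic (square-root) branch point.
At 2/3: a logarithmic branch point.


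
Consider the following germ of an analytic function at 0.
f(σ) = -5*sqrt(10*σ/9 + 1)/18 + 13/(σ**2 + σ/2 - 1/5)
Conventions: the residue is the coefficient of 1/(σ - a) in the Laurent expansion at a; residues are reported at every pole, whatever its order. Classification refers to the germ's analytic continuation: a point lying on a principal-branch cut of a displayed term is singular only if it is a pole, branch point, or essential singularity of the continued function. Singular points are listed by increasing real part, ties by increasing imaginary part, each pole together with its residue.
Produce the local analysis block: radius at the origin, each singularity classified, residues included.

Radius of convergence at 0: -1/4 + (1/20)*sqrt(105).
At -9/10: an algebraic (square-root) branch point.
At -1/4 - (1/20)*sqrt(105): a pole of order 1; residue -(26/21)*sqrt(105).
At -1/4 + (1/20)*sqrt(105): a pole of order 1; residue (26/21)*sqrt(105).

Denominator factor (σ**2 + σ/2 - 1/5): discriminant 21/20, real irrational roots -1/4 + (1/20)*sqrt(105) and -1/4 - (1/20)*sqrt(105); poles of order 1, moduli -1/4 + (1/20)*sqrt(105) and 1/4 + (1/20)*sqrt(105).
Branch term (-5/18)*sqrt(1 - σ/(-9/10)): its argument vanishes at σ = -9/10, a square-root branch point, modulus 9/10.
The radius of convergence is the smallest modulus among the singular points: -1/4 + (1/20)*sqrt(105).
The branch term is analytic at -1/4 - (1/20)*sqrt(105) and contributes nothing to the residue; only the rational part matters.
The factor σ**2 + σ/2 - 1/5 splits as (σ - a)(σ - a') with a = -1/4 - (1/20)*sqrt(105), a' = -1/4 + (1/20)*sqrt(105). At the order-1 pole a set g(σ) = (σ - a)*(rational part) = [13] / (σ - a').
Simple pole: residue = g(a) at a = -1/4 - (1/20)*sqrt(105), which is -(26/21)*sqrt(105).
The branch term is analytic at -1/4 + (1/20)*sqrt(105) and contributes nothing to the residue; only the rational part matters.
The factor σ**2 + σ/2 - 1/5 splits as (σ - a)(σ - a') with a = -1/4 + (1/20)*sqrt(105), a' = -1/4 - (1/20)*sqrt(105). At the order-1 pole a set g(σ) = (σ - a)*(rational part) = [13] / (σ - a').
Simple pole: residue = g(a) at a = -1/4 + (1/20)*sqrt(105), which is (26/21)*sqrt(105).
List the singular points by increasing real part (a conjugate pair: the negative imaginary part first).


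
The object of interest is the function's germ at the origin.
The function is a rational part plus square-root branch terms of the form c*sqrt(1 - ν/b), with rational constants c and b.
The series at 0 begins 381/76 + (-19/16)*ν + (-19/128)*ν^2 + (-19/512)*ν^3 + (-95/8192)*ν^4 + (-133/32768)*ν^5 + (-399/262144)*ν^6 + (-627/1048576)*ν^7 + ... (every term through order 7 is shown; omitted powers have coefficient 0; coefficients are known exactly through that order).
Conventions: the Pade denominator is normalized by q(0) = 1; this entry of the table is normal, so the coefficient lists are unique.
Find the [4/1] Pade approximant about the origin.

Taylor coefficients needed (read off): a_0 = 381/76, a_1 = -19/16, a_2 = -19/128, a_3 = -19/512, a_4 = -95/8192, a_5 = -133/32768.
Write the denominator as Q(ν) = 1 + q1*ν. Requiring Q*f - P = O(ν^6) with deg P <= 4 kills the coefficients of ν^5..ν^5 in Q*f:
  ν^5: a_5 + q1*a_4 = 0, i.e. -133/32768 + (-95/8192)*q1 = 0.
Solving this linear system: q1 = -7/20.
The numerator is Q*f truncated at degree 4: P0 = a_0 = 381/76; P1 = a_1 + q1*a_0 = -559/190; P2 = a_2 + q1*a_1 = 171/640; P3 = a_3 + q1*a_2 = 19/1280; P4 = a_4 + q1*a_3 = 57/40960.

The Pade approximant has numerator coefficients [381/76, -559/190, 171/640, 19/1280, 57/40960]; denominator coefficients [1, -7/20].


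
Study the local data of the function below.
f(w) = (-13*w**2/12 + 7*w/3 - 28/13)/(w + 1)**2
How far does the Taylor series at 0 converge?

The radius of convergence is 1.

Denominator factor (w + 1)^2: pole of order 2 at -1, modulus 1.
The radius of convergence is the smallest modulus among the singular points: 1.


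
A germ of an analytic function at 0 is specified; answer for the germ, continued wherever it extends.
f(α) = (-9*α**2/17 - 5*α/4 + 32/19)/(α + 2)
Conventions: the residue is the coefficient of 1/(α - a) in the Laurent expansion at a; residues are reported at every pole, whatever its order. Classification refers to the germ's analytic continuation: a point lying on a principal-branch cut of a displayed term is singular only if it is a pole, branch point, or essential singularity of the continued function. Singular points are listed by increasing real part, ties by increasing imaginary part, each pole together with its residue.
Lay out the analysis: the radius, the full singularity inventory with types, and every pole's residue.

Radius of convergence at 0: 2.
At -2: a pole of order 1; residue 1335/646.

Denominator factor (α + 2): pole of order 1 at -2, modulus 2.
The radius of convergence is the smallest modulus among the singular points: 2.
At the order-1 pole -2 set g(α) = (α - (-2))*f(α) = -9*α**2/17 - 5*α/4 + 32/19.
Simple pole: residue = g(a) at a = -2, which is 1335/646.


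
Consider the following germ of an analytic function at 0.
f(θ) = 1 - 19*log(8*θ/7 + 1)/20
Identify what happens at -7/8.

The term (-19/20)*log(1 - θ/(-7/8)) has argument 1 - -7/8/(-7/8) = 0 at -7/8: a logarithmic (infinitely-sheeted) branch point; the remaining terms are analytic or single-valued there.

The point is a logarithmic branch point.


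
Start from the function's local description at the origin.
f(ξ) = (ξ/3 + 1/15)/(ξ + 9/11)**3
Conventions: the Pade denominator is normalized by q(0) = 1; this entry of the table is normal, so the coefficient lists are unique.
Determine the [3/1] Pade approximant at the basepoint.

Taylor coefficients needed (expand at 0): a_0 = 1331/10935, a_1 = 5324/32805, a_2 = -336743/295245, a_3 = 5153632/1594323, a_4 = -33659659/4782969.
Write the denominator as Q(ξ) = 1 + q1*ξ. Requiring Q*f - P = O(ξ^5) with deg P <= 3 kills the coefficients of ξ^4..ξ^4 in Q*f:
  ξ^4: a_4 + q1*a_3 = 0, i.e. -33659659/4782969 + (5153632/1594323)*q1 = 0.
Solving this linear system: q1 = 209/96.
The numerator is Q*f truncated at degree 3: P0 = a_0 = 1331/10935; P1 = a_1 + q1*a_0 = 448547/1049760; P2 = a_2 + q1*a_1 = -1859407/2361960; P3 = a_3 + q1*a_2 = 191167537/255091680.

The Pade approximant has numerator coefficients [1331/10935, 448547/1049760, -1859407/2361960, 191167537/255091680]; denominator coefficients [1, 209/96].


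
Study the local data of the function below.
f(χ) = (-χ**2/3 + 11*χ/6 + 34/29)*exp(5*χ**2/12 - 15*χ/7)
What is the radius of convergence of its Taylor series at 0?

The factor exp(5*χ**2/12 - 15*χ/7) is entire and contributes no finite singular point.
The polynomial part has no poles.
No finite singular points: the Taylor series at 0 converges everywhere.

The radius of convergence is infinite.


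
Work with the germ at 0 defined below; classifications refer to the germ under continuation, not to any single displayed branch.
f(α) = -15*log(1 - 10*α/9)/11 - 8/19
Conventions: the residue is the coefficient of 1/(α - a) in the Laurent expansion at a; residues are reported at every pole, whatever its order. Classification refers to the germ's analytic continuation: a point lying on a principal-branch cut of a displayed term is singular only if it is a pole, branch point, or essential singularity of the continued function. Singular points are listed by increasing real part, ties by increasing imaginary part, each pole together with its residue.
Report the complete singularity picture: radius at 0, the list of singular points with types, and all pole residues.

Radius of convergence at 0: 9/10.
At 9/10: a logarithmic branch point.

Branch term (-15/11)*log(1 - α/(9/10)): its argument vanishes at α = 9/10, a logarithmic branch point, modulus 9/10.
The radius of convergence is the smallest modulus among the singular points: 9/10.


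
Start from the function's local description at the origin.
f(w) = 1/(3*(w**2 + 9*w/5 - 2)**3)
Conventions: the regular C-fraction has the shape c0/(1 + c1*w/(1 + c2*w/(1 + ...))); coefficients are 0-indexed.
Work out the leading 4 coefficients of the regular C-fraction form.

The regular C-fraction coefficients are [-1/24, -27/10, 31/90, -3437/1395].

Taylor coefficients (expand at 0): a_0 = -1/24, a_1 = -9/80, a_2 = -53/200, a_3 = -423/800.
c0 = a_0 = -1/24. Peel one level at a time: if S = 1 + c*w/S' with S'(0) = 1, then c is the w-coefficient of S and S' = c*w/(S - 1).
S_1 = c0/f = 1 + (-27/10)*w + (93/100)*w^2 + ...; c1 = -27/10.
S_2 = c1*w/(S_1 - 1) = 1 + (31/90)*w + (3437/4050)*w^2 + ...; c2 = 31/90.
S_3 = c2*w/(S_2 - 1) = 1 + (-3437/1395)*w + ...; c3 = -3437/1395.


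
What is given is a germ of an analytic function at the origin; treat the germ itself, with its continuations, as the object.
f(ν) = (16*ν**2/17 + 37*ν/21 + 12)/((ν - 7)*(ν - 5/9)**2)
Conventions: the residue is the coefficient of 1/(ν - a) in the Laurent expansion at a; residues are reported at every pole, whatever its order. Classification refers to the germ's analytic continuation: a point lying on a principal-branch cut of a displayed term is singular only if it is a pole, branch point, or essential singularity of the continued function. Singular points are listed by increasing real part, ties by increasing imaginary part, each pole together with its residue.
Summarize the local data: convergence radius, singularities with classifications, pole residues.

Denominator factor (ν - 5/9)^2: pole of order 2 at 5/9, modulus 5/9.
Denominator factor (ν - 7): pole of order 1 at 7, modulus 7.
The radius of convergence is the smallest modulus among the singular points: 5/9.
At the order-2 pole 5/9 set g(ν) = (ν - (5/9))^2*f(ν) = (16*ν**2/17 + 37*ν/21 + 12)/(ν - 7).
Order-2 pole: residue = g'(a); g'(5/9) = -43187/57188, so the residue is -43187/57188.
At the order-1 pole 7 set g(ν) = (ν - (7))*f(ν) = (16*ν**2/17 + 37*ν/21 + 12)/(ν - 5/9)**2.
Simple pole: residue = g(a) at a = 7, which is 97011/57188.
List the singular points by increasing real part (a conjugate pair: the negative imaginary part first).

Radius of convergence at 0: 5/9.
At 5/9: a pole of order 2; residue -43187/57188.
At 7: a pole of order 1; residue 97011/57188.


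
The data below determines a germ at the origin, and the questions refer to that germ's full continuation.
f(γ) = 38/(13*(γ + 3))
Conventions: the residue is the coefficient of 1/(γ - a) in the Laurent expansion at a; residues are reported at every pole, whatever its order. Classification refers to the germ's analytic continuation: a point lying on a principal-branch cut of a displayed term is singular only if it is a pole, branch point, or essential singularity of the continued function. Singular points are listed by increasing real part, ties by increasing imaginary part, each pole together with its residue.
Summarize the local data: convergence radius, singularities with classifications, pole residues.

Radius of convergence at 0: 3.
At -3: a pole of order 1; residue 38/13.

Denominator factor (γ + 3): pole of order 1 at -3, modulus 3.
The radius of convergence is the smallest modulus among the singular points: 3.
At the order-1 pole -3 set g(γ) = (γ - (-3))*f(γ) = 38/13.
Simple pole: residue = g(a) at a = -3, which is 38/13.


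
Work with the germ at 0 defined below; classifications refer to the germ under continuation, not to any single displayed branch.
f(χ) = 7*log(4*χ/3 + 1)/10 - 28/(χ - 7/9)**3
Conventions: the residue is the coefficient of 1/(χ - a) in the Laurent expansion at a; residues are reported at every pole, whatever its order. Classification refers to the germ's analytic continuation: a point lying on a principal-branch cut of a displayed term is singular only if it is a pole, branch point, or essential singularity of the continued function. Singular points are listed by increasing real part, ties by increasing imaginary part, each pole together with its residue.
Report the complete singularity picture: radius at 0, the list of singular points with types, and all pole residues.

Radius of convergence at 0: 3/4.
At -3/4: a logarithmic branch point.
At 7/9: a pole of order 3; residue 0.

Denominator factor (χ - 7/9)^3: pole of order 3 at 7/9, modulus 7/9.
Branch term (7/10)*log(1 - χ/(-3/4)): its argument vanishes at χ = -3/4, a logarithmic branch point, modulus 3/4.
The radius of convergence is the smallest modulus among the singular points: 3/4.
The branch term is analytic at 7/9 and contributes nothing to the residue; only the rational part matters.
At the order-3 pole 7/9 set g(χ) = (χ - (7/9))^3*(rational part) = -28.
Order-3 pole: residue = g''(a)/2; g''(7/9) = 0, so the residue is 0.
List the singular points by increasing real part (a conjugate pair: the negative imaginary part first).


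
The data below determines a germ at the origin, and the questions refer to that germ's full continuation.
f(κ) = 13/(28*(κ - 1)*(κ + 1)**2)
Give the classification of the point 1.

The point is a pole of order 1.

The denominator factor κ - 1 vanishes at 1 and appears to the power 1; the numerator there equals 13/28, nonzero, and no other factor vanishes.
Hence a pole whose order is the multiplicity, 1.


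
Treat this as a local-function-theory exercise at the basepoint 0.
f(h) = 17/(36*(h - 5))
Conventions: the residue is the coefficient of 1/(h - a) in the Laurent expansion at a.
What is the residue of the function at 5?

At the order-1 pole 5 set g(h) = (h - (5))*f(h) = 17/36.
Simple pole: residue = g(a) at a = 5, which is 17/36.

The residue is 17/36.


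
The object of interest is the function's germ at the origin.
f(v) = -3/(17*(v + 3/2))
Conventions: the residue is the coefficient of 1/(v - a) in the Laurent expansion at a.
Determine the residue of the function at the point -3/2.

The residue is -3/17.

At the order-1 pole -3/2 set g(v) = (v - (-3/2))*f(v) = -3/17.
Simple pole: residue = g(a) at a = -3/2, which is -3/17.


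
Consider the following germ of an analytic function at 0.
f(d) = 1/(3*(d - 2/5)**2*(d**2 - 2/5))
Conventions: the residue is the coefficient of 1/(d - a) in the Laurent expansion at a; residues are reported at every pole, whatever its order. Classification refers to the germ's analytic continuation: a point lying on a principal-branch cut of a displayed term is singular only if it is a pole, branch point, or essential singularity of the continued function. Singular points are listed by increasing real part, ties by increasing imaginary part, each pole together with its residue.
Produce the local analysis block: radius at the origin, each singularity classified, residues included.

Radius of convergence at 0: 2/5.
At -(1/5)*sqrt(10): a pole of order 1; residue 125/54 - (175/216)*sqrt(10).
At 2/5: a pole of order 2; residue -125/27.
At (1/5)*sqrt(10): a pole of order 1; residue 125/54 + (175/216)*sqrt(10).

Denominator factor (d - 2/5)^2: pole of order 2 at 2/5, modulus 2/5.
Denominator factor (d**2 - 2/5): discriminant 8/5, real irrational roots (1/5)*sqrt(10) and -(1/5)*sqrt(10); poles of order 1, moduli (1/5)*sqrt(10) and (1/5)*sqrt(10).
The radius of convergence is the smallest modulus among the singular points: 2/5.
The factor d**2 - 2/5 splits as (d - a)(d - a') with a = -(1/5)*sqrt(10), a' = (1/5)*sqrt(10). At the order-1 pole a set g(d) = (d - a)*f(d) = [1/(3*(d - 2/5)**2)] / (d - a').
Simple pole: residue = g(a) at a = -(1/5)*sqrt(10), which is 125/54 - (175/216)*sqrt(10).
At the order-2 pole 2/5 set g(d) = (d - (2/5))^2*f(d) = 1/(3*(d**2 - 2/5)).
Order-2 pole: residue = g'(a); g'(2/5) = -125/27, so the residue is -125/27.
The factor d**2 - 2/5 splits as (d - a)(d - a') with a = (1/5)*sqrt(10), a' = -(1/5)*sqrt(10). At the order-1 pole a set g(d) = (d - a)*f(d) = [1/(3*(d - 2/5)**2)] / (d - a').
Simple pole: residue = g(a) at a = (1/5)*sqrt(10), which is 125/54 + (175/216)*sqrt(10).
List the singular points by increasing real part (a conjugate pair: the negative imaginary part first).


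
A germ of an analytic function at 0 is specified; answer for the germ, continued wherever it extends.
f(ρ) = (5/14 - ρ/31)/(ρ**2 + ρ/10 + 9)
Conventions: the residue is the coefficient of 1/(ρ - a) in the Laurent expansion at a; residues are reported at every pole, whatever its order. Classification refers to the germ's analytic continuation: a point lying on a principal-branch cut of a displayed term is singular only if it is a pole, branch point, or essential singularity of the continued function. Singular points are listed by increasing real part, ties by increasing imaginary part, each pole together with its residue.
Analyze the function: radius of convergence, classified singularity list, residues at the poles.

Radius of convergence at 0: 3.
At (-1/20) - ((1/20)*sqrt(3599))*i: a pole of order 1; residue (-1/62) + ((1557/1561966)*sqrt(3599))*i.
At (-1/20) + ((1/20)*sqrt(3599))*i: a pole of order 1; residue (-1/62) - ((1557/1561966)*sqrt(3599))*i.

Denominator factor (ρ**2 + ρ/10 + 9): discriminant -3599/100, complex-conjugate roots (-1/20) + ((1/20)*sqrt(3599))*i and (-1/20) - ((1/20)*sqrt(3599))*i; poles of order 1, moduli 3 and 3.
The radius of convergence is the smallest modulus among the singular points: 3.
The factor ρ**2 + ρ/10 + 9 splits as (ρ - a)(ρ - a') with a = (-1/20) - ((1/20)*sqrt(3599))*i, a' = (-1/20) + ((1/20)*sqrt(3599))*i. At the order-1 pole a set g(ρ) = (ρ - a)*f(ρ) = [5/14 - ρ/31] / (ρ - a').
Simple pole: residue = g(a) at a = (-1/20) - ((1/20)*sqrt(3599))*i, which is (-1/62) + ((1557/1561966)*sqrt(3599))*i.
The factor ρ**2 + ρ/10 + 9 splits as (ρ - a)(ρ - a') with a = (-1/20) + ((1/20)*sqrt(3599))*i, a' = (-1/20) - ((1/20)*sqrt(3599))*i. At the order-1 pole a set g(ρ) = (ρ - a)*f(ρ) = [5/14 - ρ/31] / (ρ - a').
Simple pole: residue = g(a) at a = (-1/20) + ((1/20)*sqrt(3599))*i, which is (-1/62) - ((1557/1561966)*sqrt(3599))*i.
List the singular points by increasing real part (a conjugate pair: the negative imaginary part first).


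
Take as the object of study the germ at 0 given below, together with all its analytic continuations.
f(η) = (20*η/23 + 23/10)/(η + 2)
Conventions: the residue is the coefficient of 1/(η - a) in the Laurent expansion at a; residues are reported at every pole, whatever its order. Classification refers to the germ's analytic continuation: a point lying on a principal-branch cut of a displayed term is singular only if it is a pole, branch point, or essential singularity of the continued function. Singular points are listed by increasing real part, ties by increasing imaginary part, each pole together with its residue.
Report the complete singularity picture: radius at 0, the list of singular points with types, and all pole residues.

Denominator factor (η + 2): pole of order 1 at -2, modulus 2.
The radius of convergence is the smallest modulus among the singular points: 2.
At the order-1 pole -2 set g(η) = (η - (-2))*f(η) = 20*η/23 + 23/10.
Simple pole: residue = g(a) at a = -2, which is 129/230.

Radius of convergence at 0: 2.
At -2: a pole of order 1; residue 129/230.


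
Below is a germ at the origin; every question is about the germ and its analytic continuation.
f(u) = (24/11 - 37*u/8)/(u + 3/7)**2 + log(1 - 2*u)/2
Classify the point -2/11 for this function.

The point is a regular point.

Denominator factors: u + 3/7 = 19/77 at u = -2/11 — none vanishes.
Branch term log(1 - u/(1/2)): argument at -2/11 is 15/11, nonzero, so -2/11 is not its branch point (a point on a principal cut is still regular for the continued germ).
So the germ continues analytically to -2/11.


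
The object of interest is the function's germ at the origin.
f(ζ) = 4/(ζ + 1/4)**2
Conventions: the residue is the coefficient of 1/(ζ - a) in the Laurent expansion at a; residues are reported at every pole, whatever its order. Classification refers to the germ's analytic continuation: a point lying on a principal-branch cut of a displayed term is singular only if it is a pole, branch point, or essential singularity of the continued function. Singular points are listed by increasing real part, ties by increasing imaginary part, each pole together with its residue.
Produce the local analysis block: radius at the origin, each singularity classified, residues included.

Radius of convergence at 0: 1/4.
At -1/4: a pole of order 2; residue 0.

Denominator factor (ζ + 1/4)^2: pole of order 2 at -1/4, modulus 1/4.
The radius of convergence is the smallest modulus among the singular points: 1/4.
At the order-2 pole -1/4 set g(ζ) = (ζ - (-1/4))^2*f(ζ) = 4.
Order-2 pole: residue = g'(a); g'(-1/4) = 0, so the residue is 0.


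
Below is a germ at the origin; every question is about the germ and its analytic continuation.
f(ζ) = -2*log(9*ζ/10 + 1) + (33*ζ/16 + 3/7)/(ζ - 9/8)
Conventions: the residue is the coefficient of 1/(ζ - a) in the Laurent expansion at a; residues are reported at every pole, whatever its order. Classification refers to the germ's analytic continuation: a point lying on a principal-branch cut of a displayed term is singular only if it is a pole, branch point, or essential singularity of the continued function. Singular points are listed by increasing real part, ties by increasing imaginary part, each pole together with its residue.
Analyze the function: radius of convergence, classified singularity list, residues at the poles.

Denominator factor (ζ - 9/8): pole of order 1 at 9/8, modulus 9/8.
Branch term (-2)*log(1 - ζ/(-10/9)): its argument vanishes at ζ = -10/9, a logarithmic branch point, modulus 10/9.
The radius of convergence is the smallest modulus among the singular points: 10/9.
The branch term is analytic at 9/8 and contributes nothing to the residue; only the rational part matters.
At the order-1 pole 9/8 set g(ζ) = (ζ - (9/8))*(rational part) = 33*ζ/16 + 3/7.
Simple pole: residue = g(a) at a = 9/8, which is 2463/896.
List the singular points by increasing real part (a conjugate pair: the negative imaginary part first).

Radius of convergence at 0: 10/9.
At -10/9: a logarithmic branch point.
At 9/8: a pole of order 1; residue 2463/896.


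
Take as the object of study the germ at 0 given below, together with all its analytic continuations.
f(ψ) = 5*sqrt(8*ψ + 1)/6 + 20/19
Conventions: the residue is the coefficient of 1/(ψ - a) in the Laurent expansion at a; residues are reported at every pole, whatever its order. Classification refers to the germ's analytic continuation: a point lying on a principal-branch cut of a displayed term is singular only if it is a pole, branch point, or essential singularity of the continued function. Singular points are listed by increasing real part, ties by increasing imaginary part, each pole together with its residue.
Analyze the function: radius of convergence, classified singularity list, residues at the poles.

Branch term (5/6)*sqrt(1 - ψ/(-1/8)): its argument vanishes at ψ = -1/8, a square-root branch point, modulus 1/8.
The radius of convergence is the smallest modulus among the singular points: 1/8.

Radius of convergence at 0: 1/8.
At -1/8: an algebraic (square-root) branch point.


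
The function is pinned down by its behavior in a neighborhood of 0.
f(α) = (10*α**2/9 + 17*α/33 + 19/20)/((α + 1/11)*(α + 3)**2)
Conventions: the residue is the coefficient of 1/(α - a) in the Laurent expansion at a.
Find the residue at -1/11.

At the order-1 pole -1/11 set g(α) = (α - (-1/11))*f(α) = (10*α**2/9 + 17*α/33 + 19/20)/(α + 3)**2.
Simple pole: residue = g(a) at a = -1/11, which is 19871/184320.

The residue is 19871/184320.


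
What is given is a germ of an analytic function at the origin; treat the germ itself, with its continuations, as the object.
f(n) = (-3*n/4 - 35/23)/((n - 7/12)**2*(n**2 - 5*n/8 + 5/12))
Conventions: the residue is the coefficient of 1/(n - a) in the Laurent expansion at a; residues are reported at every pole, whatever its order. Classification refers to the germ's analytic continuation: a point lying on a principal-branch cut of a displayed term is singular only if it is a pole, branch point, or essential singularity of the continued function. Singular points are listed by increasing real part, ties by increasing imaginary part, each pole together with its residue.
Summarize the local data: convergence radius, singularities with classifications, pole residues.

Radius of convergence at 0: 7/12.
At (5/16) - ((7/48)*sqrt(15))*i: a pole of order 1; residue (-731592/293687) + ((1712376/2055809)*sqrt(15))*i.
At (5/16) + ((7/48)*sqrt(15))*i: a pole of order 1; residue (-731592/293687) - ((1712376/2055809)*sqrt(15))*i.
At 7/12: a pole of order 2; residue 1463184/293687.

Denominator factor (n**2 - 5*n/8 + 5/12): discriminant -245/192, complex-conjugate roots (5/16) + ((7/48)*sqrt(15))*i and (5/16) - ((7/48)*sqrt(15))*i; poles of order 1, moduli (1/6)*sqrt(15) and (1/6)*sqrt(15).
Denominator factor (n - 7/12)^2: pole of order 2 at 7/12, modulus 7/12.
The radius of convergence is the smallest modulus among the singular points: 7/12.
The factor n**2 - 5*n/8 + 5/12 splits as (n - a)(n - a') with a = (5/16) - ((7/48)*sqrt(15))*i, a' = (5/16) + ((7/48)*sqrt(15))*i. At the order-1 pole a set g(n) = (n - a)*f(n) = [(-3*n/4 - 35/23)/(n - 7/12)**2] / (n - a').
Simple pole: residue = g(a) at a = (5/16) - ((7/48)*sqrt(15))*i, which is (-731592/293687) + ((1712376/2055809)*sqrt(15))*i.
The factor n**2 - 5*n/8 + 5/12 splits as (n - a)(n - a') with a = (5/16) + ((7/48)*sqrt(15))*i, a' = (5/16) - ((7/48)*sqrt(15))*i. At the order-1 pole a set g(n) = (n - a)*f(n) = [(-3*n/4 - 35/23)/(n - 7/12)**2] / (n - a').
Simple pole: residue = g(a) at a = (5/16) + ((7/48)*sqrt(15))*i, which is (-731592/293687) - ((1712376/2055809)*sqrt(15))*i.
At the order-2 pole 7/12 set g(n) = (n - (7/12))^2*f(n) = (-3*n/4 - 35/23)/(n**2 - 5*n/8 + 5/12).
Order-2 pole: residue = g'(a); g'(7/12) = 1463184/293687, so the residue is 1463184/293687.
List the singular points by increasing real part (a conjugate pair: the negative imaginary part first).


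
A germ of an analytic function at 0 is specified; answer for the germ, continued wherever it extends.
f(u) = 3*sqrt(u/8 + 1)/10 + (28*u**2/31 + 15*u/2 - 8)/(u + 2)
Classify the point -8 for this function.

The term (3/10)*sqrt(1 - u/(-8)) has argument 1 - -8/(-8) = 0 at -8: a square-root (algebraic, two-sheeted) branch point; the remaining terms are analytic or single-valued there.

The point is an algebraic (square-root) branch point.


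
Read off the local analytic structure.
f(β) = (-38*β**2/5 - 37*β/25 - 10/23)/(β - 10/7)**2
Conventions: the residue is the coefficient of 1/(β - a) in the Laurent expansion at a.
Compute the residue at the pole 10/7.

The residue is -4059/175.

At the order-2 pole 10/7 set g(β) = (β - (10/7))^2*f(β) = -38*β**2/5 - 37*β/25 - 10/23.
Order-2 pole: residue = g'(a); g'(10/7) = -4059/175, so the residue is -4059/175.


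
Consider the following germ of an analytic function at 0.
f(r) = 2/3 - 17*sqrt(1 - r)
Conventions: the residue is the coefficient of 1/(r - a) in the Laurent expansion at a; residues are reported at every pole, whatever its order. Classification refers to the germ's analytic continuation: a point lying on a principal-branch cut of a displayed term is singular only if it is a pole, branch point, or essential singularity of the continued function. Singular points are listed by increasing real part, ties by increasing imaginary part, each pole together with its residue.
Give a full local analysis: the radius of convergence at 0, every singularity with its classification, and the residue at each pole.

Branch term (-17)*sqrt(1 - r/(1)): its argument vanishes at r = 1, a square-root branch point, modulus 1.
The radius of convergence is the smallest modulus among the singular points: 1.

Radius of convergence at 0: 1.
At 1: an algebraic (square-root) branch point.


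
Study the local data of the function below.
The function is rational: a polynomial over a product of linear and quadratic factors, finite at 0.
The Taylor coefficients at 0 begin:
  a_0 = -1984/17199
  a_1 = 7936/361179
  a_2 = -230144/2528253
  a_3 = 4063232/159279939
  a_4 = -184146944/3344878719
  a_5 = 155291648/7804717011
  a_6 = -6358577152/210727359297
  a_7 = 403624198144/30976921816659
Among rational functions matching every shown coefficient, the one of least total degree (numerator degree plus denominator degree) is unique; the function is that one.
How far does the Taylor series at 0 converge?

The radius of convergence is 3/2.

No rational of total degree below 4 reproduces all 8 coefficients; solving the [0/4] Pade equations on them gives f(j) = -31/(39*(j - 7/4)**2*(j + 3/2)**2), whose expansion matches every shown term.
Denominator factor (j - 7/4)^2: pole of order 2 at 7/4, modulus 7/4.
Denominator factor (j + 3/2)^2: pole of order 2 at -3/2, modulus 3/2.
The radius of convergence is the smallest modulus among the singular points: 3/2.


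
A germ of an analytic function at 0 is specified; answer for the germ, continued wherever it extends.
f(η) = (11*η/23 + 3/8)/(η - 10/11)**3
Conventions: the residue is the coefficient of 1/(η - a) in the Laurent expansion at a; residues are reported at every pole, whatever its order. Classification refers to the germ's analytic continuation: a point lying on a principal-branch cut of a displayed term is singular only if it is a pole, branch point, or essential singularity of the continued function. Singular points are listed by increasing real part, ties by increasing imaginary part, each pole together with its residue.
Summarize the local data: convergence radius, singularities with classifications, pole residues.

Radius of convergence at 0: 10/11.
At 10/11: a pole of order 3; residue 0.

Denominator factor (η - 10/11)^3: pole of order 3 at 10/11, modulus 10/11.
The radius of convergence is the smallest modulus among the singular points: 10/11.
At the order-3 pole 10/11 set g(η) = (η - (10/11))^3*f(η) = 11*η/23 + 3/8.
Order-3 pole: residue = g''(a)/2; g''(10/11) = 0, so the residue is 0.


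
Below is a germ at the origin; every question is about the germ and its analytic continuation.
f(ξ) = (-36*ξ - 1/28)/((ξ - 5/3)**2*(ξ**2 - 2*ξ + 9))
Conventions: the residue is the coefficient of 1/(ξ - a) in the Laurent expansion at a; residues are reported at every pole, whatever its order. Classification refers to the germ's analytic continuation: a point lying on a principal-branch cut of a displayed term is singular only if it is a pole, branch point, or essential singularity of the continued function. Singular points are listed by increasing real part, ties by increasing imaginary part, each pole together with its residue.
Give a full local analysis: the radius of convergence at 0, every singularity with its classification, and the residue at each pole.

Radius of convergence at 0: 5/3.
At (1) - ((2)*sqrt(2))*i: a pole of order 1; residue (126981/80864) + ((372105/323456)*sqrt(2))*i.
At (1) + ((2)*sqrt(2))*i: a pole of order 1; residue (126981/80864) - ((372105/323456)*sqrt(2))*i.
At 5/3: a pole of order 2; residue -126981/40432.

Denominator factor (ξ - 5/3)^2: pole of order 2 at 5/3, modulus 5/3.
Denominator factor (ξ**2 - 2*ξ + 9): discriminant -32, complex-conjugate roots (1) + ((2)*sqrt(2))*i and (1) - ((2)*sqrt(2))*i; poles of order 1, moduli 3 and 3.
The radius of convergence is the smallest modulus among the singular points: 5/3.
The factor ξ**2 - 2*ξ + 9 splits as (ξ - a)(ξ - a') with a = (1) - ((2)*sqrt(2))*i, a' = (1) + ((2)*sqrt(2))*i. At the order-1 pole a set g(ξ) = (ξ - a)*f(ξ) = [(-36*ξ - 1/28)/(ξ - 5/3)**2] / (ξ - a').
Simple pole: residue = g(a) at a = (1) - ((2)*sqrt(2))*i, which is (126981/80864) + ((372105/323456)*sqrt(2))*i.
The factor ξ**2 - 2*ξ + 9 splits as (ξ - a)(ξ - a') with a = (1) + ((2)*sqrt(2))*i, a' = (1) - ((2)*sqrt(2))*i. At the order-1 pole a set g(ξ) = (ξ - a)*f(ξ) = [(-36*ξ - 1/28)/(ξ - 5/3)**2] / (ξ - a').
Simple pole: residue = g(a) at a = (1) + ((2)*sqrt(2))*i, which is (126981/80864) - ((372105/323456)*sqrt(2))*i.
At the order-2 pole 5/3 set g(ξ) = (ξ - (5/3))^2*f(ξ) = (-36*ξ - 1/28)/(ξ**2 - 2*ξ + 9).
Order-2 pole: residue = g'(a); g'(5/3) = -126981/40432, so the residue is -126981/40432.
List the singular points by increasing real part (a conjugate pair: the negative imaginary part first).


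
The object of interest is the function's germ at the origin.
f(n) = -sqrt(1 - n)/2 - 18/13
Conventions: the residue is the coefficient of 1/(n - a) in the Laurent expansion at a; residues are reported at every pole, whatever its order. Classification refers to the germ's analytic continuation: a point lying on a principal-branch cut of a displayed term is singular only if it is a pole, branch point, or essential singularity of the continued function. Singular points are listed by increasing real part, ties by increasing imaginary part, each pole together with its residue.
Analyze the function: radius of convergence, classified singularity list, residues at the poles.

Branch term (-1/2)*sqrt(1 - n/(1)): its argument vanishes at n = 1, a square-root branch point, modulus 1.
The radius of convergence is the smallest modulus among the singular points: 1.

Radius of convergence at 0: 1.
At 1: an algebraic (square-root) branch point.


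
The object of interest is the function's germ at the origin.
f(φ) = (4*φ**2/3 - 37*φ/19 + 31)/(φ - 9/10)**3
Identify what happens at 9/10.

The point is a pole of order 3.

The denominator factor φ - 9/10 vanishes at 9/10 and appears to the power 3; the numerator there equals 28811/950, nonzero, and no other factor vanishes.
Hence a pole whose order is the multiplicity, 3.


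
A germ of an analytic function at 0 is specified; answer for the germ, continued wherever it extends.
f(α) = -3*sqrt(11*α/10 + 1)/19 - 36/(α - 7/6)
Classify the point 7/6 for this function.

The denominator factor α - 7/6 vanishes at 7/6 and appears to the power 1; the numerator there equals -36, nonzero, and no other factor vanishes.
The branch terms are analytic at this point.
Hence a pole whose order is the multiplicity, 1.

The point is a pole of order 1.


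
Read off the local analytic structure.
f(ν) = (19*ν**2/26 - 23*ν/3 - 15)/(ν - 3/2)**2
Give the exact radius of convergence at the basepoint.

Denominator factor (ν - 3/2)^2: pole of order 2 at 3/2, modulus 3/2.
The radius of convergence is the smallest modulus among the singular points: 3/2.

The radius of convergence is 3/2.


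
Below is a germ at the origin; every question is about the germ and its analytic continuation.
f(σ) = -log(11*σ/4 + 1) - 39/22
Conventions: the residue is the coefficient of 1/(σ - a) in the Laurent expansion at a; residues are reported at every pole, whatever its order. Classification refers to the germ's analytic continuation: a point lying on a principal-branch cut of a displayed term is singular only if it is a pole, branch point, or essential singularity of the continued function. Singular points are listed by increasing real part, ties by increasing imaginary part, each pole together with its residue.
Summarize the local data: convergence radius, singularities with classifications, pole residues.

Radius of convergence at 0: 4/11.
At -4/11: a logarithmic branch point.

Branch term (-1)*log(1 - σ/(-4/11)): its argument vanishes at σ = -4/11, a logarithmic branch point, modulus 4/11.
The radius of convergence is the smallest modulus among the singular points: 4/11.
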